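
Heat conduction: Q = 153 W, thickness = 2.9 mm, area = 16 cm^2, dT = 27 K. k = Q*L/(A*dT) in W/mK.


k = 153*2.9/1000/(16/10000*27) = 10.27 W/mK

10.27


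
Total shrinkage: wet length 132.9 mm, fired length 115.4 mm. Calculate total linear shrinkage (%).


TS = (132.9 - 115.4) / 132.9 * 100 = 13.17%

13.17


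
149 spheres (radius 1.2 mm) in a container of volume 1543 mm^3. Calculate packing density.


V_sphere = 4/3*pi*1.2^3 = 7.2382 mm^3
Total V = 149*7.2382 = 1078.4918 mm^3
PD = 1078.4918 / 1543 = 0.699

0.699


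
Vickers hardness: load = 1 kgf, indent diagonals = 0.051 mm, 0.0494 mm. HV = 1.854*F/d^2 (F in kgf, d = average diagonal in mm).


d_avg = (0.051+0.0494)/2 = 0.0502 mm
HV = 1.854*1/0.0502^2 = 736

736


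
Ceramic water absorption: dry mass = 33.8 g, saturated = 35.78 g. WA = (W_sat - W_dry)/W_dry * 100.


WA = (35.78 - 33.8) / 33.8 * 100 = 5.86%

5.86


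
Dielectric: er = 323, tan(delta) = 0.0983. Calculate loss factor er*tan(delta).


Loss = 323 * 0.0983 = 31.751

31.751


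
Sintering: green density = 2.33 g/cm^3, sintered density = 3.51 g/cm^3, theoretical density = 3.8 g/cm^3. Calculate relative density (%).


Relative = 3.51 / 3.8 * 100 = 92.4%

92.4


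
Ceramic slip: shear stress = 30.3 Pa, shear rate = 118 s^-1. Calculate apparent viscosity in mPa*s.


eta = tau/gamma * 1000 = 30.3/118 * 1000 = 256.8 mPa*s

256.8


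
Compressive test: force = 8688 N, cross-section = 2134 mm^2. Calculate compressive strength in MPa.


CS = 8688 / 2134 = 4.1 MPa

4.1


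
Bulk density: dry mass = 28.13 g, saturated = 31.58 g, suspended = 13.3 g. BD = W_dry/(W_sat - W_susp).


BD = 28.13 / (31.58 - 13.3) = 28.13 / 18.28 = 1.539 g/cm^3

1.539


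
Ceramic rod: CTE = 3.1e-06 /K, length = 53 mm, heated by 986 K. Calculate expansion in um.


dL = 3.1e-06 * 53 * 986 * 1000 = 162.0 um

162.0


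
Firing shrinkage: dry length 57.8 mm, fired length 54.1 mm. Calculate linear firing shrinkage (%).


FS = (57.8 - 54.1) / 57.8 * 100 = 6.4%

6.4


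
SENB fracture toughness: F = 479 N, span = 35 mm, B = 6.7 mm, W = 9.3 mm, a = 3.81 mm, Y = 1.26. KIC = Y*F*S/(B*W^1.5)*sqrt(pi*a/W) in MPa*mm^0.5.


KIC = 1.26*479*35/(6.7*9.3^1.5)*sqrt(pi*3.81/9.3) = 126.12

126.12


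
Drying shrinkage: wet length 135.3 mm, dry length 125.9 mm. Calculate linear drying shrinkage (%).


DS = (135.3 - 125.9) / 135.3 * 100 = 6.95%

6.95


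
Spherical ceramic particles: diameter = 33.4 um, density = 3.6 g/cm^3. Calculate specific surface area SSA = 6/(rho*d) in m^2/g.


SSA = 6 / (3.6 * 33.4) = 0.05 m^2/g

0.05


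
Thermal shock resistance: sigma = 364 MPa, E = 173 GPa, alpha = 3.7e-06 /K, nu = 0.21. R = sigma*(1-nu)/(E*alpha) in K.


R = 364*(1-0.21)/(173*1000*3.7e-06) = 449 K

449


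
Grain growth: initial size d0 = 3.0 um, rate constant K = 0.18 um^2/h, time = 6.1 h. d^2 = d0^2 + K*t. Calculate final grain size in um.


d^2 = 3.0^2 + 0.18*6.1 = 10.098
d = sqrt(10.098) = 3.18 um

3.18


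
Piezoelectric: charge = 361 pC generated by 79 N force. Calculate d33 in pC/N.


d33 = 361 / 79 = 4.6 pC/N

4.6


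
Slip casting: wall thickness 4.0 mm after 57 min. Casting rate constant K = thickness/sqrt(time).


K = 4.0 / sqrt(57) = 4.0 / 7.5498 = 0.53 mm/min^0.5

0.53


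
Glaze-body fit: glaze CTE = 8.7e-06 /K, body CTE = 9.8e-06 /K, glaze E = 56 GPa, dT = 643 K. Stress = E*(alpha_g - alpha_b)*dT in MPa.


Stress = 56*1000*(8.7e-06 - 9.8e-06)*643 = -39.6 MPa

-39.6


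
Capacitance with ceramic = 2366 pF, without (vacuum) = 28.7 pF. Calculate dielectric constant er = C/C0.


er = 2366 / 28.7 = 82.44

82.44


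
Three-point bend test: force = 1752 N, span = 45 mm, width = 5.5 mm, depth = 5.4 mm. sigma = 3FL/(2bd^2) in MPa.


sigma = 3*1752*45/(2*5.5*5.4^2) = 737.4 MPa

737.4


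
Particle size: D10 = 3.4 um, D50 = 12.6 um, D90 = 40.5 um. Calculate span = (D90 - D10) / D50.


Span = (40.5 - 3.4) / 12.6 = 37.1 / 12.6 = 2.944

2.944


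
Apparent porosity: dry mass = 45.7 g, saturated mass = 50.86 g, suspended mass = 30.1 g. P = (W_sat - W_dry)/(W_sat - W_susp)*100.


P = (50.86 - 45.7) / (50.86 - 30.1) * 100 = 5.16 / 20.76 * 100 = 24.9%

24.9


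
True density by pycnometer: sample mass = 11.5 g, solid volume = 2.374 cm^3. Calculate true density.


TD = 11.5 / 2.374 = 4.844 g/cm^3

4.844


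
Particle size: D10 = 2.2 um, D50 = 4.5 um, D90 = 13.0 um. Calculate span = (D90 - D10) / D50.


Span = (13.0 - 2.2) / 4.5 = 10.8 / 4.5 = 2.4

2.4


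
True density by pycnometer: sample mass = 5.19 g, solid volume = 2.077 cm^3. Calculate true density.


TD = 5.19 / 2.077 = 2.499 g/cm^3

2.499


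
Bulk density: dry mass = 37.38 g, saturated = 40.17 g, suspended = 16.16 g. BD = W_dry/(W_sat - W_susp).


BD = 37.38 / (40.17 - 16.16) = 37.38 / 24.01 = 1.557 g/cm^3

1.557


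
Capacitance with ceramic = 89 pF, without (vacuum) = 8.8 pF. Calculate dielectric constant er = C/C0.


er = 89 / 8.8 = 10.11

10.11


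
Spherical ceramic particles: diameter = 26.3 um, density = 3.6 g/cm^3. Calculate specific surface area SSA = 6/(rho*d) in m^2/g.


SSA = 6 / (3.6 * 26.3) = 0.063 m^2/g

0.063


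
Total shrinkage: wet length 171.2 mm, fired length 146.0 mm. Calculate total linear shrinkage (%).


TS = (171.2 - 146.0) / 171.2 * 100 = 14.72%

14.72


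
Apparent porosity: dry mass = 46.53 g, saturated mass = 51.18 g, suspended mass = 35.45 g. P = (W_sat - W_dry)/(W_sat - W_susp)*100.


P = (51.18 - 46.53) / (51.18 - 35.45) * 100 = 4.65 / 15.73 * 100 = 29.6%

29.6


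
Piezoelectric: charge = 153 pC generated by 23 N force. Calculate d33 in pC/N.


d33 = 153 / 23 = 6.7 pC/N

6.7


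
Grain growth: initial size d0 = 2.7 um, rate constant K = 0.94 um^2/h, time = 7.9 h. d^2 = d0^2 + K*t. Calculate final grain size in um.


d^2 = 2.7^2 + 0.94*7.9 = 14.716
d = sqrt(14.716) = 3.84 um

3.84


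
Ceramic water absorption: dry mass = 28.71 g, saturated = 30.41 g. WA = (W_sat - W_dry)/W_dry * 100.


WA = (30.41 - 28.71) / 28.71 * 100 = 5.92%

5.92


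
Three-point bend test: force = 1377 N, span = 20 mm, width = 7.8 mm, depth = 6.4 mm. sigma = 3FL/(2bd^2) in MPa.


sigma = 3*1377*20/(2*7.8*6.4^2) = 129.3 MPa

129.3


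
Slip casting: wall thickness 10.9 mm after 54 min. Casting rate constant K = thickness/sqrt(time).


K = 10.9 / sqrt(54) = 10.9 / 7.3485 = 1.483 mm/min^0.5

1.483


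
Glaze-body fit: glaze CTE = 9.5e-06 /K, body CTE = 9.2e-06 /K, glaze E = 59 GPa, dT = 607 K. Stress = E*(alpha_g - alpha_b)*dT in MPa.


Stress = 59*1000*(9.5e-06 - 9.2e-06)*607 = 10.7 MPa

10.7


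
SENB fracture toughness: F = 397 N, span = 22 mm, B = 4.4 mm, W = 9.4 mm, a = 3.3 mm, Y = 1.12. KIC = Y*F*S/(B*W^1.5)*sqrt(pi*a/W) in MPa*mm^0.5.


KIC = 1.12*397*22/(4.4*9.4^1.5)*sqrt(pi*3.3/9.4) = 81.01

81.01


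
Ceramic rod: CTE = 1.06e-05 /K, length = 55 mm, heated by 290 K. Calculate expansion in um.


dL = 1.06e-05 * 55 * 290 * 1000 = 169.07 um

169.07


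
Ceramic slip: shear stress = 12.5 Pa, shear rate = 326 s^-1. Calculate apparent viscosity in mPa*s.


eta = tau/gamma * 1000 = 12.5/326 * 1000 = 38.3 mPa*s

38.3


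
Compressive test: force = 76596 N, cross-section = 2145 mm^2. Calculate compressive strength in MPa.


CS = 76596 / 2145 = 35.7 MPa

35.7


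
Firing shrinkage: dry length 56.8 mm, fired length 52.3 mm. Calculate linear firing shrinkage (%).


FS = (56.8 - 52.3) / 56.8 * 100 = 7.92%

7.92


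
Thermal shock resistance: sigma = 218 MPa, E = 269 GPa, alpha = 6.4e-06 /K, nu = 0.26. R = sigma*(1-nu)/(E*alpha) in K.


R = 218*(1-0.26)/(269*1000*6.4e-06) = 94 K

94


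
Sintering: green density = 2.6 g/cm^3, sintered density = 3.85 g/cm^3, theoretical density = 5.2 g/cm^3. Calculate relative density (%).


Relative = 3.85 / 5.2 * 100 = 74.0%

74.0


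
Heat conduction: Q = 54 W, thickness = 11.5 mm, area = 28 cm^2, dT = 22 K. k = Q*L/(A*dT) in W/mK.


k = 54*11.5/1000/(28/10000*22) = 10.08 W/mK

10.08


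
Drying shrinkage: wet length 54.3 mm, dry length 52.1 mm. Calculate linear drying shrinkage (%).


DS = (54.3 - 52.1) / 54.3 * 100 = 4.05%

4.05


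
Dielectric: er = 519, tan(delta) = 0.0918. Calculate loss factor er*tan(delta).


Loss = 519 * 0.0918 = 47.644

47.644


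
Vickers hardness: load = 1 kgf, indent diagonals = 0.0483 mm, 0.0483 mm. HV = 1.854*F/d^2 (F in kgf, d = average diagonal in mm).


d_avg = (0.0483+0.0483)/2 = 0.0483 mm
HV = 1.854*1/0.0483^2 = 795

795


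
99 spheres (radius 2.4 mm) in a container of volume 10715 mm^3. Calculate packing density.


V_sphere = 4/3*pi*2.4^3 = 57.9058 mm^3
Total V = 99*57.9058 = 5732.6742 mm^3
PD = 5732.6742 / 10715 = 0.535

0.535


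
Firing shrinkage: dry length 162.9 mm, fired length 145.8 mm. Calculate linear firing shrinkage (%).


FS = (162.9 - 145.8) / 162.9 * 100 = 10.5%

10.5


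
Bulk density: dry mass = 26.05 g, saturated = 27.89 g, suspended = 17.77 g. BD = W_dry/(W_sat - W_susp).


BD = 26.05 / (27.89 - 17.77) = 26.05 / 10.12 = 2.574 g/cm^3

2.574


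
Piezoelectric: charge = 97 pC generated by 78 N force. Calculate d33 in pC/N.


d33 = 97 / 78 = 1.2 pC/N

1.2


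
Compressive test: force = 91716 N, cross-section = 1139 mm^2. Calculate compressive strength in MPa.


CS = 91716 / 1139 = 80.5 MPa

80.5


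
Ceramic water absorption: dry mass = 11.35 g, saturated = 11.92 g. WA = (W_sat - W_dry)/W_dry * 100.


WA = (11.92 - 11.35) / 11.35 * 100 = 5.02%

5.02


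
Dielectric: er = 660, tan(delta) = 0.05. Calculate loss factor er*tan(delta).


Loss = 660 * 0.05 = 33.0

33.0


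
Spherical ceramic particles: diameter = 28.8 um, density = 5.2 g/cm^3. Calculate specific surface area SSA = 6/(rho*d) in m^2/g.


SSA = 6 / (5.2 * 28.8) = 0.04 m^2/g

0.04


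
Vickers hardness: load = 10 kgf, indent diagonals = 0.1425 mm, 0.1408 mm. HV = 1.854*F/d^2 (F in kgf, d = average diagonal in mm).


d_avg = (0.1425+0.1408)/2 = 0.14165 mm
HV = 1.854*10/0.14165^2 = 924

924


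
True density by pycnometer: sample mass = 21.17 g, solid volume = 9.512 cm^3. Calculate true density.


TD = 21.17 / 9.512 = 2.226 g/cm^3

2.226


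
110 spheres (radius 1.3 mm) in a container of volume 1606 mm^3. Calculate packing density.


V_sphere = 4/3*pi*1.3^3 = 9.2028 mm^3
Total V = 110*9.2028 = 1012.308 mm^3
PD = 1012.308 / 1606 = 0.63

0.63


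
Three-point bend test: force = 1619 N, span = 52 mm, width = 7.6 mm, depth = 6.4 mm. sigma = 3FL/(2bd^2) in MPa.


sigma = 3*1619*52/(2*7.6*6.4^2) = 405.7 MPa

405.7


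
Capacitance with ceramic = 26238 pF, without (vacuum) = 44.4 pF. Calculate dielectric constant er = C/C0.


er = 26238 / 44.4 = 590.95

590.95


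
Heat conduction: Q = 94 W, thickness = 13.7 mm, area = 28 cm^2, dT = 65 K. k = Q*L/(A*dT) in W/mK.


k = 94*13.7/1000/(28/10000*65) = 7.08 W/mK

7.08


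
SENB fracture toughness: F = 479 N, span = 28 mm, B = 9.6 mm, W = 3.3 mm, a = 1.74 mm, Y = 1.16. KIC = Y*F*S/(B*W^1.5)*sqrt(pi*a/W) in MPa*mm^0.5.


KIC = 1.16*479*28/(9.6*3.3^1.5)*sqrt(pi*1.74/3.3) = 347.94

347.94


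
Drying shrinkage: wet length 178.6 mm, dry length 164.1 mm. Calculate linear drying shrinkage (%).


DS = (178.6 - 164.1) / 178.6 * 100 = 8.12%

8.12


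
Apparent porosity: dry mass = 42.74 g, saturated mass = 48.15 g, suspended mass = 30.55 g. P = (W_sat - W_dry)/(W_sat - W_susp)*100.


P = (48.15 - 42.74) / (48.15 - 30.55) * 100 = 5.41 / 17.6 * 100 = 30.7%

30.7


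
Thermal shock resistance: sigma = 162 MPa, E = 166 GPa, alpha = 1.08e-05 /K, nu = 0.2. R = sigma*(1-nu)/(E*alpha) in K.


R = 162*(1-0.2)/(166*1000*1.08e-05) = 72 K

72


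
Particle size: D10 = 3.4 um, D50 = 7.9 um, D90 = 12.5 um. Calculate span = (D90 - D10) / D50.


Span = (12.5 - 3.4) / 7.9 = 9.1 / 7.9 = 1.152

1.152


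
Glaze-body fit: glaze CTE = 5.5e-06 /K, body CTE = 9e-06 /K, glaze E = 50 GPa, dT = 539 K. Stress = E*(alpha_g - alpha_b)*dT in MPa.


Stress = 50*1000*(5.5e-06 - 9e-06)*539 = -94.3 MPa

-94.3


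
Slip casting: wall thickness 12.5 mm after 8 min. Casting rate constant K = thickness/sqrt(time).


K = 12.5 / sqrt(8) = 12.5 / 2.8284 = 4.419 mm/min^0.5

4.419


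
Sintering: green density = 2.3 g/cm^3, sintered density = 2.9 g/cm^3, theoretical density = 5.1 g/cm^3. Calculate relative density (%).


Relative = 2.9 / 5.1 * 100 = 56.9%

56.9


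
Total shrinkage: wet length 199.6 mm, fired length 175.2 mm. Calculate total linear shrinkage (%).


TS = (199.6 - 175.2) / 199.6 * 100 = 12.22%

12.22


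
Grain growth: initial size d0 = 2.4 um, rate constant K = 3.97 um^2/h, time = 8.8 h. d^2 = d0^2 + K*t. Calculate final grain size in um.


d^2 = 2.4^2 + 3.97*8.8 = 40.696
d = sqrt(40.696) = 6.38 um

6.38


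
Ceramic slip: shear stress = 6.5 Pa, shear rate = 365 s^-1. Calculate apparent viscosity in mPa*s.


eta = tau/gamma * 1000 = 6.5/365 * 1000 = 17.8 mPa*s

17.8


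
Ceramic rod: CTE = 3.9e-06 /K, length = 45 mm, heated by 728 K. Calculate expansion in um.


dL = 3.9e-06 * 45 * 728 * 1000 = 127.764 um

127.764


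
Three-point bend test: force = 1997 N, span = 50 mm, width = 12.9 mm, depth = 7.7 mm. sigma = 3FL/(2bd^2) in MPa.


sigma = 3*1997*50/(2*12.9*7.7^2) = 195.8 MPa

195.8


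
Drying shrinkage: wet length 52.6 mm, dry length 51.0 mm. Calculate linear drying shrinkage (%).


DS = (52.6 - 51.0) / 52.6 * 100 = 3.04%

3.04


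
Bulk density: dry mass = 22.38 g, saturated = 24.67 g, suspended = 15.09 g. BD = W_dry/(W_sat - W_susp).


BD = 22.38 / (24.67 - 15.09) = 22.38 / 9.58 = 2.336 g/cm^3

2.336


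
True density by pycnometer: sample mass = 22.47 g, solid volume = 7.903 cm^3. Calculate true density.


TD = 22.47 / 7.903 = 2.843 g/cm^3

2.843


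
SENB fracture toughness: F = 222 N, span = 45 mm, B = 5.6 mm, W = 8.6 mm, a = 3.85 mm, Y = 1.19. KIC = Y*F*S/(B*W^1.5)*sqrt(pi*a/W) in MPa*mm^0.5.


KIC = 1.19*222*45/(5.6*8.6^1.5)*sqrt(pi*3.85/8.6) = 99.82

99.82


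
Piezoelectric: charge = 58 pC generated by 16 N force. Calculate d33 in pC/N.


d33 = 58 / 16 = 3.6 pC/N

3.6


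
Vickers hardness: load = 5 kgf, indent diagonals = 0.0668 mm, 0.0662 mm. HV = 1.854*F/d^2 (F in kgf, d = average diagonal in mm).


d_avg = (0.0668+0.0662)/2 = 0.0665 mm
HV = 1.854*5/0.0665^2 = 2096

2096


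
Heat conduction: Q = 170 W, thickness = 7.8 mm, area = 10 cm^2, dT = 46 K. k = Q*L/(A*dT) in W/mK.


k = 170*7.8/1000/(10/10000*46) = 28.83 W/mK

28.83


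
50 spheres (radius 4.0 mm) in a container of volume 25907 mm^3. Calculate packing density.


V_sphere = 4/3*pi*4.0^3 = 268.0826 mm^3
Total V = 50*268.0826 = 13404.13 mm^3
PD = 13404.13 / 25907 = 0.517

0.517


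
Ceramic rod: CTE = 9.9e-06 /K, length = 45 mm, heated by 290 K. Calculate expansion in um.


dL = 9.9e-06 * 45 * 290 * 1000 = 129.195 um

129.195


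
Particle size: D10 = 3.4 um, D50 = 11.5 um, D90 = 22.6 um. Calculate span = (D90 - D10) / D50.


Span = (22.6 - 3.4) / 11.5 = 19.2 / 11.5 = 1.67

1.67


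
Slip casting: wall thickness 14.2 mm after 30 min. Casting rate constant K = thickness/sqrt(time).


K = 14.2 / sqrt(30) = 14.2 / 5.4772 = 2.593 mm/min^0.5

2.593


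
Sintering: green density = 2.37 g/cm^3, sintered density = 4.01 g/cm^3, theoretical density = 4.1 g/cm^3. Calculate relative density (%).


Relative = 4.01 / 4.1 * 100 = 97.8%

97.8


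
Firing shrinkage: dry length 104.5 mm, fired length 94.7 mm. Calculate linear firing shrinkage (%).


FS = (104.5 - 94.7) / 104.5 * 100 = 9.38%

9.38


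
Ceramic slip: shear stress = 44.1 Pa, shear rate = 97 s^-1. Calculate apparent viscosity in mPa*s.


eta = tau/gamma * 1000 = 44.1/97 * 1000 = 454.6 mPa*s

454.6


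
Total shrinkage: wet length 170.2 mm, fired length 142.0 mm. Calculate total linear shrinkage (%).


TS = (170.2 - 142.0) / 170.2 * 100 = 16.57%

16.57


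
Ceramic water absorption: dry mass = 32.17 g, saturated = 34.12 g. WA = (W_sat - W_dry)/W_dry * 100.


WA = (34.12 - 32.17) / 32.17 * 100 = 6.06%

6.06


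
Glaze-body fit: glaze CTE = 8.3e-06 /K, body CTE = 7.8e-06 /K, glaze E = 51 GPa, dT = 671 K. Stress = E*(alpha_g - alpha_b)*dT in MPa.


Stress = 51*1000*(8.3e-06 - 7.8e-06)*671 = 17.1 MPa

17.1


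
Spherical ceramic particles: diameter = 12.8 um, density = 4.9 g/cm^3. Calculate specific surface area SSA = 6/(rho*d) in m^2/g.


SSA = 6 / (4.9 * 12.8) = 0.096 m^2/g

0.096


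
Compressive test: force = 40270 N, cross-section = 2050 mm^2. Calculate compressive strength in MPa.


CS = 40270 / 2050 = 19.6 MPa

19.6


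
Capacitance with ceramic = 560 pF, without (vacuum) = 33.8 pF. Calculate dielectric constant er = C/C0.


er = 560 / 33.8 = 16.57

16.57


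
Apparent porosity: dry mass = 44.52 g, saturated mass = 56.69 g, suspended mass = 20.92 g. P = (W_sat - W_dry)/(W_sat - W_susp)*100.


P = (56.69 - 44.52) / (56.69 - 20.92) * 100 = 12.17 / 35.77 * 100 = 34.0%

34.0


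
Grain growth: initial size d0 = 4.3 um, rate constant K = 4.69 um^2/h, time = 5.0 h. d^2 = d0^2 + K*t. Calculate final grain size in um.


d^2 = 4.3^2 + 4.69*5.0 = 41.94
d = sqrt(41.94) = 6.48 um

6.48


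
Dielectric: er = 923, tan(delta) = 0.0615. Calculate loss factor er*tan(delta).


Loss = 923 * 0.0615 = 56.765

56.765


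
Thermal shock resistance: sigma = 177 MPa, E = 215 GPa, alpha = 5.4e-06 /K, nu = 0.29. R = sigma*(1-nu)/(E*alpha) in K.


R = 177*(1-0.29)/(215*1000*5.4e-06) = 108 K

108


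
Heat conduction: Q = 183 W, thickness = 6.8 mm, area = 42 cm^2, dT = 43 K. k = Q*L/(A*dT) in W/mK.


k = 183*6.8/1000/(42/10000*43) = 6.89 W/mK

6.89


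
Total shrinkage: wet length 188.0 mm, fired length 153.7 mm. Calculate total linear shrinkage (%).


TS = (188.0 - 153.7) / 188.0 * 100 = 18.24%

18.24


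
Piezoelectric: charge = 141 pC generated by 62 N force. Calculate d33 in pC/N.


d33 = 141 / 62 = 2.3 pC/N

2.3


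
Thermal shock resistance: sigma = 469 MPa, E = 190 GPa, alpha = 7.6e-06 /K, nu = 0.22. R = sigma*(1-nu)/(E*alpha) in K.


R = 469*(1-0.22)/(190*1000*7.6e-06) = 253 K

253


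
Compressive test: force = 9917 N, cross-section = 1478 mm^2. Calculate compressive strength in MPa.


CS = 9917 / 1478 = 6.7 MPa

6.7


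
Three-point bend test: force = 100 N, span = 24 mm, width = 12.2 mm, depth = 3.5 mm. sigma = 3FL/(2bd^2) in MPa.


sigma = 3*100*24/(2*12.2*3.5^2) = 24.1 MPa

24.1


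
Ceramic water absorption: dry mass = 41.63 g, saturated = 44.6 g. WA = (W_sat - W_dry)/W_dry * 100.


WA = (44.6 - 41.63) / 41.63 * 100 = 7.13%

7.13


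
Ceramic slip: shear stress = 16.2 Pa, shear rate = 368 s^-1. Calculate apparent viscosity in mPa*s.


eta = tau/gamma * 1000 = 16.2/368 * 1000 = 44.0 mPa*s

44.0


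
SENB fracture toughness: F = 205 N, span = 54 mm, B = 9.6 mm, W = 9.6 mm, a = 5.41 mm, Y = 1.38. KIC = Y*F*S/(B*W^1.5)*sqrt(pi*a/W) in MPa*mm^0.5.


KIC = 1.38*205*54/(9.6*9.6^1.5)*sqrt(pi*5.41/9.6) = 71.18

71.18


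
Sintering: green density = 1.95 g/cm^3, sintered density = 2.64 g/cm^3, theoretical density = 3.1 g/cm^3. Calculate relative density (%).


Relative = 2.64 / 3.1 * 100 = 85.2%

85.2


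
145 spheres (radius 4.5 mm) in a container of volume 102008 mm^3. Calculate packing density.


V_sphere = 4/3*pi*4.5^3 = 381.7035 mm^3
Total V = 145*381.7035 = 55347.0075 mm^3
PD = 55347.0075 / 102008 = 0.543

0.543


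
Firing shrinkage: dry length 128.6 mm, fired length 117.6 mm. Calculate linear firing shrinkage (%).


FS = (128.6 - 117.6) / 128.6 * 100 = 8.55%

8.55


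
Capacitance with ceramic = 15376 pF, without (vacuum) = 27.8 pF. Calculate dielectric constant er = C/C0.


er = 15376 / 27.8 = 553.09

553.09


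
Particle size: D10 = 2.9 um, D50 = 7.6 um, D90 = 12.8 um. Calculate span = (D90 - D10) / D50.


Span = (12.8 - 2.9) / 7.6 = 9.9 / 7.6 = 1.303

1.303


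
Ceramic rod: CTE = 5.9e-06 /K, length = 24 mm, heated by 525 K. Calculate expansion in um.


dL = 5.9e-06 * 24 * 525 * 1000 = 74.34 um

74.34


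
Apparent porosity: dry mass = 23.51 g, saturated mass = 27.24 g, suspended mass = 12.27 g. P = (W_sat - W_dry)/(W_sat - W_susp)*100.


P = (27.24 - 23.51) / (27.24 - 12.27) * 100 = 3.73 / 14.97 * 100 = 24.9%

24.9


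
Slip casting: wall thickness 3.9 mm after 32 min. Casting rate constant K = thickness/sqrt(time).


K = 3.9 / sqrt(32) = 3.9 / 5.6569 = 0.689 mm/min^0.5

0.689


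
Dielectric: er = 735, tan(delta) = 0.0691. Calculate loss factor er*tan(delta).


Loss = 735 * 0.0691 = 50.789

50.789


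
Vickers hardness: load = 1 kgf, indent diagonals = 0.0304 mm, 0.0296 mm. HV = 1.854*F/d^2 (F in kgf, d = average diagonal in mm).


d_avg = (0.0304+0.0296)/2 = 0.03 mm
HV = 1.854*1/0.03^2 = 2060

2060


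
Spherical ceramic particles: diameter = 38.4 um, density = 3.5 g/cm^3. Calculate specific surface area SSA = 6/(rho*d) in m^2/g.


SSA = 6 / (3.5 * 38.4) = 0.045 m^2/g

0.045


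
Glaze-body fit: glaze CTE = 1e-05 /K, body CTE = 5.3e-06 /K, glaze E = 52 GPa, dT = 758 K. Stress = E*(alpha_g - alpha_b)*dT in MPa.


Stress = 52*1000*(1e-05 - 5.3e-06)*758 = 185.3 MPa

185.3


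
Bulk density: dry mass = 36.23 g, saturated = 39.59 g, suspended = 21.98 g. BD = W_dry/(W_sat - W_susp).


BD = 36.23 / (39.59 - 21.98) = 36.23 / 17.61 = 2.057 g/cm^3

2.057


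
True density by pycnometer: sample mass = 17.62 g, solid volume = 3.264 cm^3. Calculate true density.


TD = 17.62 / 3.264 = 5.398 g/cm^3

5.398


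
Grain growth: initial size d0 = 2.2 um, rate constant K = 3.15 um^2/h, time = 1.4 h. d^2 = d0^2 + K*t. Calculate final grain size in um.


d^2 = 2.2^2 + 3.15*1.4 = 9.25
d = sqrt(9.25) = 3.04 um

3.04


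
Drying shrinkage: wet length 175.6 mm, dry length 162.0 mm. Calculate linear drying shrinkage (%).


DS = (175.6 - 162.0) / 175.6 * 100 = 7.74%

7.74


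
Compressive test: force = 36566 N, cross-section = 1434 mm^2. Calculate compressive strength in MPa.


CS = 36566 / 1434 = 25.5 MPa

25.5


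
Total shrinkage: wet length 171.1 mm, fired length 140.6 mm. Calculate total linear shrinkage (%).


TS = (171.1 - 140.6) / 171.1 * 100 = 17.83%

17.83


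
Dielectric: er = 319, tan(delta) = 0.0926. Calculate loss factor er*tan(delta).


Loss = 319 * 0.0926 = 29.539

29.539


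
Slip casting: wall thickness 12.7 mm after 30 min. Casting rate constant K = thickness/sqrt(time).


K = 12.7 / sqrt(30) = 12.7 / 5.4772 = 2.319 mm/min^0.5

2.319


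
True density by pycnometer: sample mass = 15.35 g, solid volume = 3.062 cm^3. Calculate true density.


TD = 15.35 / 3.062 = 5.013 g/cm^3

5.013


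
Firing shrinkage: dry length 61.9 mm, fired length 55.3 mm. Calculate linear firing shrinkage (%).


FS = (61.9 - 55.3) / 61.9 * 100 = 10.66%

10.66


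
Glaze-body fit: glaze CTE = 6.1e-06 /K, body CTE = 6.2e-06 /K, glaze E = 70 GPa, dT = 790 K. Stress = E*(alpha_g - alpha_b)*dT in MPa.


Stress = 70*1000*(6.1e-06 - 6.2e-06)*790 = -5.5 MPa

-5.5


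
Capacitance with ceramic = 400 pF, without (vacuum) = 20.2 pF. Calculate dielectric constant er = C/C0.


er = 400 / 20.2 = 19.8

19.8


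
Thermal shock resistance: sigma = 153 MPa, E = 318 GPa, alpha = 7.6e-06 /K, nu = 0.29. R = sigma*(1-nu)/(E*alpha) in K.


R = 153*(1-0.29)/(318*1000*7.6e-06) = 45 K

45


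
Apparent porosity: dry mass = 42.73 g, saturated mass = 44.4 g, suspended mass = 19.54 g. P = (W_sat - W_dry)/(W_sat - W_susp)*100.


P = (44.4 - 42.73) / (44.4 - 19.54) * 100 = 1.67 / 24.86 * 100 = 6.7%

6.7


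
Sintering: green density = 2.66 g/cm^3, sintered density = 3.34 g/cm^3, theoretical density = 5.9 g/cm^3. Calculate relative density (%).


Relative = 3.34 / 5.9 * 100 = 56.6%

56.6


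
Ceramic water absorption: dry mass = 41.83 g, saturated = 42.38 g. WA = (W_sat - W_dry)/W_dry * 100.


WA = (42.38 - 41.83) / 41.83 * 100 = 1.31%

1.31


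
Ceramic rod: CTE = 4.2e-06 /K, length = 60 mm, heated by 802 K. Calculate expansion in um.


dL = 4.2e-06 * 60 * 802 * 1000 = 202.104 um

202.104


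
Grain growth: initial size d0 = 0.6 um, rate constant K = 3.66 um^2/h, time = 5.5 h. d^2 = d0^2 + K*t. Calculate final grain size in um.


d^2 = 0.6^2 + 3.66*5.5 = 20.49
d = sqrt(20.49) = 4.53 um

4.53


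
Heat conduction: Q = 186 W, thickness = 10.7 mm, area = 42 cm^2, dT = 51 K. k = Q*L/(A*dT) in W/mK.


k = 186*10.7/1000/(42/10000*51) = 9.29 W/mK

9.29


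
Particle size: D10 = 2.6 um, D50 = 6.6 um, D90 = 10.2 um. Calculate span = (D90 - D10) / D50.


Span = (10.2 - 2.6) / 6.6 = 7.6 / 6.6 = 1.152

1.152


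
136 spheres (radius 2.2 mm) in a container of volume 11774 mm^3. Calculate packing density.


V_sphere = 4/3*pi*2.2^3 = 44.6022 mm^3
Total V = 136*44.6022 = 6065.8992 mm^3
PD = 6065.8992 / 11774 = 0.515

0.515


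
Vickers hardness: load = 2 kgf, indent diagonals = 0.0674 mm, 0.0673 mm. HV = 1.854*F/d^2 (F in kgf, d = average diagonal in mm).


d_avg = (0.0674+0.0673)/2 = 0.06735 mm
HV = 1.854*2/0.06735^2 = 817

817


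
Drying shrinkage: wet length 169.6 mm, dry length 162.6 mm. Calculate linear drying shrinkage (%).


DS = (169.6 - 162.6) / 169.6 * 100 = 4.13%

4.13


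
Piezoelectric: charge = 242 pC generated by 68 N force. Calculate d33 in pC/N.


d33 = 242 / 68 = 3.6 pC/N

3.6


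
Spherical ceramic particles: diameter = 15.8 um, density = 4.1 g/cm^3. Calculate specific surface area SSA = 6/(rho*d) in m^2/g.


SSA = 6 / (4.1 * 15.8) = 0.093 m^2/g

0.093


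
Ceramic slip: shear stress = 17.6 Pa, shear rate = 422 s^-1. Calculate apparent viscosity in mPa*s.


eta = tau/gamma * 1000 = 17.6/422 * 1000 = 41.7 mPa*s

41.7


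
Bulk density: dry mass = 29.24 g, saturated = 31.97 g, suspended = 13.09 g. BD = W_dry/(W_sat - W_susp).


BD = 29.24 / (31.97 - 13.09) = 29.24 / 18.88 = 1.549 g/cm^3

1.549


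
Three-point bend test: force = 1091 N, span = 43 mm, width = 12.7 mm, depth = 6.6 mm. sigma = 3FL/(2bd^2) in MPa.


sigma = 3*1091*43/(2*12.7*6.6^2) = 127.2 MPa

127.2


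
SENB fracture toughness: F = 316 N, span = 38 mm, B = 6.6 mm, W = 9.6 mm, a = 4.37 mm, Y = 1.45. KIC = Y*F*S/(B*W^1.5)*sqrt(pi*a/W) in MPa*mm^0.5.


KIC = 1.45*316*38/(6.6*9.6^1.5)*sqrt(pi*4.37/9.6) = 106.06

106.06


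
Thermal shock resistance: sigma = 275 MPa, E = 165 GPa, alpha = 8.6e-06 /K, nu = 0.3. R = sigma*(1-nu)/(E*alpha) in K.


R = 275*(1-0.3)/(165*1000*8.6e-06) = 136 K

136


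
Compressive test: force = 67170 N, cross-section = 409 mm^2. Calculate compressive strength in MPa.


CS = 67170 / 409 = 164.2 MPa

164.2


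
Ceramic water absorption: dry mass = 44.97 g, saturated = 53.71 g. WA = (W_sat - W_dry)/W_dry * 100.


WA = (53.71 - 44.97) / 44.97 * 100 = 19.44%

19.44


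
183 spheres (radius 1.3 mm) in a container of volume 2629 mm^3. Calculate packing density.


V_sphere = 4/3*pi*1.3^3 = 9.2028 mm^3
Total V = 183*9.2028 = 1684.1124 mm^3
PD = 1684.1124 / 2629 = 0.641

0.641


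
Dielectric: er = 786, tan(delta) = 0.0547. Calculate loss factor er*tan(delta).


Loss = 786 * 0.0547 = 42.994

42.994


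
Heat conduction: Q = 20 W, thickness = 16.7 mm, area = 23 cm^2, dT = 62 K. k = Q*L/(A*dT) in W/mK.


k = 20*16.7/1000/(23/10000*62) = 2.34 W/mK

2.34


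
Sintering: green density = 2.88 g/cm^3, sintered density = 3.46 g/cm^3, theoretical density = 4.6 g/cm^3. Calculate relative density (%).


Relative = 3.46 / 4.6 * 100 = 75.2%

75.2


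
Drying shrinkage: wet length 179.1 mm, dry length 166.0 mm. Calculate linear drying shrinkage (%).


DS = (179.1 - 166.0) / 179.1 * 100 = 7.31%

7.31


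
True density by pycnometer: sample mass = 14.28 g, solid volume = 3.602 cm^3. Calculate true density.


TD = 14.28 / 3.602 = 3.964 g/cm^3

3.964


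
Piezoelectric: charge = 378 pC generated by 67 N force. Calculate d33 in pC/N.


d33 = 378 / 67 = 5.6 pC/N

5.6


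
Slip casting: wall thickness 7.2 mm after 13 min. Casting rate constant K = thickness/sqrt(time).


K = 7.2 / sqrt(13) = 7.2 / 3.6056 = 1.997 mm/min^0.5

1.997


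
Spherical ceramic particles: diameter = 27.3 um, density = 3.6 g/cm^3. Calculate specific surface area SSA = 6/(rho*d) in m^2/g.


SSA = 6 / (3.6 * 27.3) = 0.061 m^2/g

0.061


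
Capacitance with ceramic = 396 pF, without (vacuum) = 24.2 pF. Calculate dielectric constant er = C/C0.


er = 396 / 24.2 = 16.36

16.36


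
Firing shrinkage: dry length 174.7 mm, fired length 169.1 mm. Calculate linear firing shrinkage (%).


FS = (174.7 - 169.1) / 174.7 * 100 = 3.21%

3.21


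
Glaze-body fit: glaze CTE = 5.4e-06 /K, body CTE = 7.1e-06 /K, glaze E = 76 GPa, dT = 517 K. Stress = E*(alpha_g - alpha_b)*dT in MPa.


Stress = 76*1000*(5.4e-06 - 7.1e-06)*517 = -66.8 MPa

-66.8


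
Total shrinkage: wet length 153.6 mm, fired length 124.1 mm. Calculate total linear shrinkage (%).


TS = (153.6 - 124.1) / 153.6 * 100 = 19.21%

19.21


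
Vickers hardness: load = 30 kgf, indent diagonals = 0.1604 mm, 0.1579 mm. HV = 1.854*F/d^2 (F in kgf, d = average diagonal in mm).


d_avg = (0.1604+0.1579)/2 = 0.15915 mm
HV = 1.854*30/0.15915^2 = 2196

2196


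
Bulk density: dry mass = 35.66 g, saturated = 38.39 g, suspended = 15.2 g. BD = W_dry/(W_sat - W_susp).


BD = 35.66 / (38.39 - 15.2) = 35.66 / 23.19 = 1.538 g/cm^3

1.538


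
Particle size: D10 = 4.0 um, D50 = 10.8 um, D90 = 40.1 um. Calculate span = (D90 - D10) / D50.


Span = (40.1 - 4.0) / 10.8 = 36.1 / 10.8 = 3.343

3.343


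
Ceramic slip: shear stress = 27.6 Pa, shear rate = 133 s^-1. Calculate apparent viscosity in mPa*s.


eta = tau/gamma * 1000 = 27.6/133 * 1000 = 207.5 mPa*s

207.5


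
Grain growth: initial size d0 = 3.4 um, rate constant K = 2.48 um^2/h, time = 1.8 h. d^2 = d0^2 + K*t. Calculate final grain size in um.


d^2 = 3.4^2 + 2.48*1.8 = 16.024
d = sqrt(16.024) = 4.0 um

4.0


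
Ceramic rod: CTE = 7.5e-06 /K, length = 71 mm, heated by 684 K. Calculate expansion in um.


dL = 7.5e-06 * 71 * 684 * 1000 = 364.23 um

364.23


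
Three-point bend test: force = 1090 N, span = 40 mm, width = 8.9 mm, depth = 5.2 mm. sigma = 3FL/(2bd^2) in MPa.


sigma = 3*1090*40/(2*8.9*5.2^2) = 271.8 MPa

271.8


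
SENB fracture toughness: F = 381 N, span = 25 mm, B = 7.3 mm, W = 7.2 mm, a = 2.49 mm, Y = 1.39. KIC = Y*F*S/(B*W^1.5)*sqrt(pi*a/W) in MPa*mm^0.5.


KIC = 1.39*381*25/(7.3*7.2^1.5)*sqrt(pi*2.49/7.2) = 97.85

97.85


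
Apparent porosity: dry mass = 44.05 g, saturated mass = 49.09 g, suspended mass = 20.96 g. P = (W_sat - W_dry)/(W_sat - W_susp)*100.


P = (49.09 - 44.05) / (49.09 - 20.96) * 100 = 5.04 / 28.13 * 100 = 17.9%

17.9


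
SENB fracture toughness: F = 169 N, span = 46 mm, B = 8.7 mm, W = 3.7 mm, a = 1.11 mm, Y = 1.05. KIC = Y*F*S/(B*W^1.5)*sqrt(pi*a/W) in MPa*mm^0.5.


KIC = 1.05*169*46/(8.7*3.7^1.5)*sqrt(pi*1.11/3.7) = 127.98

127.98


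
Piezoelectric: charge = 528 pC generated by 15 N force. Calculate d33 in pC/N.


d33 = 528 / 15 = 35.2 pC/N

35.2


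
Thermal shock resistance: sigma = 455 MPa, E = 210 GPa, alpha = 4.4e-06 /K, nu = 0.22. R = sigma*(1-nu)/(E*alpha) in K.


R = 455*(1-0.22)/(210*1000*4.4e-06) = 384 K

384


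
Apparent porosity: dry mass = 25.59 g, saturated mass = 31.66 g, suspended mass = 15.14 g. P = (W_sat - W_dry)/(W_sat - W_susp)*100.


P = (31.66 - 25.59) / (31.66 - 15.14) * 100 = 6.07 / 16.52 * 100 = 36.7%

36.7


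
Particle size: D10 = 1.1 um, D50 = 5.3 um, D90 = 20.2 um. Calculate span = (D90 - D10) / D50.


Span = (20.2 - 1.1) / 5.3 = 19.1 / 5.3 = 3.604

3.604


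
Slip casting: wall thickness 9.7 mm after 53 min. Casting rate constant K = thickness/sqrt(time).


K = 9.7 / sqrt(53) = 9.7 / 7.2801 = 1.332 mm/min^0.5

1.332


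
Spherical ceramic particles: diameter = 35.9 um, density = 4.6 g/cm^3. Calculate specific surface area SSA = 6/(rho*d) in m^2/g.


SSA = 6 / (4.6 * 35.9) = 0.036 m^2/g

0.036


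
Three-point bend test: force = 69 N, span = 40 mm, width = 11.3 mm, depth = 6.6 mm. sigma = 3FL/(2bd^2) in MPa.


sigma = 3*69*40/(2*11.3*6.6^2) = 8.4 MPa

8.4


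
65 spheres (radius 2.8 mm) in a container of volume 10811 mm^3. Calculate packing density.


V_sphere = 4/3*pi*2.8^3 = 91.9523 mm^3
Total V = 65*91.9523 = 5976.8995 mm^3
PD = 5976.8995 / 10811 = 0.553

0.553


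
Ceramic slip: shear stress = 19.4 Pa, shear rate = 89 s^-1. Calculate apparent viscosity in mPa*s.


eta = tau/gamma * 1000 = 19.4/89 * 1000 = 218.0 mPa*s

218.0


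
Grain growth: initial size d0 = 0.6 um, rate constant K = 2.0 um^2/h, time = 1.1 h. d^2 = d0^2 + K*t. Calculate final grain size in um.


d^2 = 0.6^2 + 2.0*1.1 = 2.56
d = sqrt(2.56) = 1.6 um

1.6


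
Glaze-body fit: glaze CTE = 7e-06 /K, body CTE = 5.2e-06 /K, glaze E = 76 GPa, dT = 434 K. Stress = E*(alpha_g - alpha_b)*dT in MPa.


Stress = 76*1000*(7e-06 - 5.2e-06)*434 = 59.4 MPa

59.4


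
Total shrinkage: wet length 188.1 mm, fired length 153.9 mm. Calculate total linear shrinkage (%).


TS = (188.1 - 153.9) / 188.1 * 100 = 18.18%

18.18


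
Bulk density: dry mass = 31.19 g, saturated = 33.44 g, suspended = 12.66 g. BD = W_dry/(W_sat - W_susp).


BD = 31.19 / (33.44 - 12.66) = 31.19 / 20.78 = 1.501 g/cm^3

1.501


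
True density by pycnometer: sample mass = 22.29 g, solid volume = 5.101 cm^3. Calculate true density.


TD = 22.29 / 5.101 = 4.37 g/cm^3

4.37


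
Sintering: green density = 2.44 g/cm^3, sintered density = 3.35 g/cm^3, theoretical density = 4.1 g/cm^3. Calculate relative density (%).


Relative = 3.35 / 4.1 * 100 = 81.7%

81.7


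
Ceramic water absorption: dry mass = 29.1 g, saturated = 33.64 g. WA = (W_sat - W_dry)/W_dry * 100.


WA = (33.64 - 29.1) / 29.1 * 100 = 15.6%

15.6


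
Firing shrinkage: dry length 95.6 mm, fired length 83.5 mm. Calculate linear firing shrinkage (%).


FS = (95.6 - 83.5) / 95.6 * 100 = 12.66%

12.66


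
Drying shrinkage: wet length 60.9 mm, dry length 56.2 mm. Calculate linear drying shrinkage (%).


DS = (60.9 - 56.2) / 60.9 * 100 = 7.72%

7.72


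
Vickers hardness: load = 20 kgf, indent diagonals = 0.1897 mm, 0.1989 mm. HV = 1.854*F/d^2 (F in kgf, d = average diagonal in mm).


d_avg = (0.1897+0.1989)/2 = 0.1943 mm
HV = 1.854*20/0.1943^2 = 982

982


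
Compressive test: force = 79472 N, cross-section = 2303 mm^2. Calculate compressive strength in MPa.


CS = 79472 / 2303 = 34.5 MPa

34.5


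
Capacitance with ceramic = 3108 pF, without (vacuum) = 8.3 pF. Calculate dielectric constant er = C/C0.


er = 3108 / 8.3 = 374.46

374.46


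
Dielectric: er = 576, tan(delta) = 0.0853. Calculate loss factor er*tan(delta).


Loss = 576 * 0.0853 = 49.133

49.133


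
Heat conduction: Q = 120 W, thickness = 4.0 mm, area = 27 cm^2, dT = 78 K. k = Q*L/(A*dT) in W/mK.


k = 120*4.0/1000/(27/10000*78) = 2.28 W/mK

2.28


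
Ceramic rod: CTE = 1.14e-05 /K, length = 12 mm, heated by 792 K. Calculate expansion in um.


dL = 1.14e-05 * 12 * 792 * 1000 = 108.346 um

108.346


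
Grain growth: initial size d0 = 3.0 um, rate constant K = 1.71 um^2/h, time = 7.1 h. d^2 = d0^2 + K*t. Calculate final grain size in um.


d^2 = 3.0^2 + 1.71*7.1 = 21.141
d = sqrt(21.141) = 4.6 um

4.6


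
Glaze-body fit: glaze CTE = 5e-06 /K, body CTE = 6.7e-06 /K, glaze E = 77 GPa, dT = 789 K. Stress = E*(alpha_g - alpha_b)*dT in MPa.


Stress = 77*1000*(5e-06 - 6.7e-06)*789 = -103.3 MPa

-103.3


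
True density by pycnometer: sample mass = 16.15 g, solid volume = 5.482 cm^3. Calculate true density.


TD = 16.15 / 5.482 = 2.946 g/cm^3

2.946


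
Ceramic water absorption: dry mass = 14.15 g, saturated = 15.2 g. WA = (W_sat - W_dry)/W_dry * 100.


WA = (15.2 - 14.15) / 14.15 * 100 = 7.42%

7.42


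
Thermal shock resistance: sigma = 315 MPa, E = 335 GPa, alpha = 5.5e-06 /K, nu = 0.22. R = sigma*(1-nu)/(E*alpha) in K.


R = 315*(1-0.22)/(335*1000*5.5e-06) = 133 K

133


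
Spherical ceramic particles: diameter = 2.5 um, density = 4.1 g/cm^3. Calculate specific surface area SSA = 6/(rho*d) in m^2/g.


SSA = 6 / (4.1 * 2.5) = 0.585 m^2/g

0.585


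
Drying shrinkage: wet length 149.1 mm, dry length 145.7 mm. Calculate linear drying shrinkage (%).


DS = (149.1 - 145.7) / 149.1 * 100 = 2.28%

2.28


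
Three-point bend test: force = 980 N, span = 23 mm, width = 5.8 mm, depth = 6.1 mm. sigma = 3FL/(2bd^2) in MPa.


sigma = 3*980*23/(2*5.8*6.1^2) = 156.7 MPa

156.7


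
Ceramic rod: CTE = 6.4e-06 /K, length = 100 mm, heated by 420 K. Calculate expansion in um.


dL = 6.4e-06 * 100 * 420 * 1000 = 268.8 um

268.8


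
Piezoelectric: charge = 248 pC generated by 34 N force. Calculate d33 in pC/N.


d33 = 248 / 34 = 7.3 pC/N

7.3


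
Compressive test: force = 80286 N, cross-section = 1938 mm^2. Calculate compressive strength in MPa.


CS = 80286 / 1938 = 41.4 MPa

41.4


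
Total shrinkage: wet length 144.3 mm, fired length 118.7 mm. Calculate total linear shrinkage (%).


TS = (144.3 - 118.7) / 144.3 * 100 = 17.74%

17.74


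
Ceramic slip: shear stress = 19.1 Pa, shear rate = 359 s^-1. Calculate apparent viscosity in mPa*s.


eta = tau/gamma * 1000 = 19.1/359 * 1000 = 53.2 mPa*s

53.2


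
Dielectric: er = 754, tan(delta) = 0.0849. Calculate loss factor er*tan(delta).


Loss = 754 * 0.0849 = 64.015

64.015


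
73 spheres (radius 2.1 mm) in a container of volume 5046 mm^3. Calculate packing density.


V_sphere = 4/3*pi*2.1^3 = 38.7924 mm^3
Total V = 73*38.7924 = 2831.8452 mm^3
PD = 2831.8452 / 5046 = 0.561

0.561


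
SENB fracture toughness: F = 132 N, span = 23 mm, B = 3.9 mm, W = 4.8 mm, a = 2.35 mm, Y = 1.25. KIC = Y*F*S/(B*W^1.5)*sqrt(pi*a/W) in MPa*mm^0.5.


KIC = 1.25*132*23/(3.9*4.8^1.5)*sqrt(pi*2.35/4.8) = 114.76

114.76


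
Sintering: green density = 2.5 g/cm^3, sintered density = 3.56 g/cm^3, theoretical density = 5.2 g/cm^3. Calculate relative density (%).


Relative = 3.56 / 5.2 * 100 = 68.5%

68.5


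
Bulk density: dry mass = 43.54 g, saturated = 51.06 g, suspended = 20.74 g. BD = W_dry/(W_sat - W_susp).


BD = 43.54 / (51.06 - 20.74) = 43.54 / 30.32 = 1.436 g/cm^3

1.436


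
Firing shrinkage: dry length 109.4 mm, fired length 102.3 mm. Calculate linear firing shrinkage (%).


FS = (109.4 - 102.3) / 109.4 * 100 = 6.49%

6.49


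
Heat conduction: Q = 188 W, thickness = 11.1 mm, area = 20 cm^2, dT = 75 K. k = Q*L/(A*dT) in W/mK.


k = 188*11.1/1000/(20/10000*75) = 13.91 W/mK

13.91


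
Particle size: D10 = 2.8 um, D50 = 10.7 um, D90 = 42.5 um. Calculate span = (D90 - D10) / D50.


Span = (42.5 - 2.8) / 10.7 = 39.7 / 10.7 = 3.71

3.71


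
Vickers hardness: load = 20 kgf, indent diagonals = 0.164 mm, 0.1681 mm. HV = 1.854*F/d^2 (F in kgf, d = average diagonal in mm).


d_avg = (0.164+0.1681)/2 = 0.16605 mm
HV = 1.854*20/0.16605^2 = 1345

1345


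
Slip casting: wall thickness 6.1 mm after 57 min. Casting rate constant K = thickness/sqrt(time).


K = 6.1 / sqrt(57) = 6.1 / 7.5498 = 0.808 mm/min^0.5

0.808


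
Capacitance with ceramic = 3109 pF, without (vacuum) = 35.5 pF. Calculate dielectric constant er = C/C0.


er = 3109 / 35.5 = 87.58

87.58


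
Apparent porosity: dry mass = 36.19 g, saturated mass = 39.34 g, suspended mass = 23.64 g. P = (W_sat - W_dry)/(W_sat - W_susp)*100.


P = (39.34 - 36.19) / (39.34 - 23.64) * 100 = 3.15 / 15.7 * 100 = 20.1%

20.1
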